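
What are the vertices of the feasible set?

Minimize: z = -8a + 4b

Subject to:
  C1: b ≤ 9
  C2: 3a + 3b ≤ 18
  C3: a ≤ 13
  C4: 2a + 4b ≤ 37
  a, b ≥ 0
Each vertex is the intersection of two constraint boundaries that also satisfies all remaining constraints:
  a = 0 and b = 0 → (0, 0)
  3a + 3b = 18 and b = 0 → (6, 0)
  3a + 3b = 18 and a = 0 → (0, 6)

Vertices: (0, 0), (6, 0), (0, 6)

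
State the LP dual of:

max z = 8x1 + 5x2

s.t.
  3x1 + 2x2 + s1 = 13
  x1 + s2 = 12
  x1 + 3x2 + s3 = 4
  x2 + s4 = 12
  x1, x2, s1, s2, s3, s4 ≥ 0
Minimize: z = 13y1 + 12y2 + 4y3 + 12y4

Subject to:
  C1: -3y1 - y2 - y3 ≤ -8
  C2: -2y1 - 3y3 - y4 ≤ -5
  y1, y2, y3, y4 ≥ 0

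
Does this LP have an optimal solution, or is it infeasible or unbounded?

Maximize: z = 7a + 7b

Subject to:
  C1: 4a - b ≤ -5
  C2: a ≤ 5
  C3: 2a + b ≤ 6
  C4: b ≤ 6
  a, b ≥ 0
The point (0, 6) satisfies every constraint, so the LP is feasible; the constraints give a ≤ 5 and b ≤ 6, which with a, b ≥ 0 keep the feasible region inside a bounded box. A feasible, bounded LP attains a finite optimum at a vertex.

Feasible with finite optimum z* = 42 at (0, 6).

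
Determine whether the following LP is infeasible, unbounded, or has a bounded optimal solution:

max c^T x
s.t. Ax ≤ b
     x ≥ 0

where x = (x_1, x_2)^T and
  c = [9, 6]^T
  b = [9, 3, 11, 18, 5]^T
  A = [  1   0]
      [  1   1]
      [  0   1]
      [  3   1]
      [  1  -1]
The point (3, 0) satisfies every constraint, so the LP is feasible; the constraints give x_1 ≤ 9 and x_2 ≤ 11, which with x_1, x_2 ≥ 0 keep the feasible region inside a bounded box. A feasible, bounded LP attains a finite optimum at a vertex.

Evaluating z = 9x_1 + 6x_2 at each vertex:
  (0, 0): z = 0
  (3, 0): z = 27
  (0, 3): z = 18

The LP has an optimal solution: (3, 0) with z = 27.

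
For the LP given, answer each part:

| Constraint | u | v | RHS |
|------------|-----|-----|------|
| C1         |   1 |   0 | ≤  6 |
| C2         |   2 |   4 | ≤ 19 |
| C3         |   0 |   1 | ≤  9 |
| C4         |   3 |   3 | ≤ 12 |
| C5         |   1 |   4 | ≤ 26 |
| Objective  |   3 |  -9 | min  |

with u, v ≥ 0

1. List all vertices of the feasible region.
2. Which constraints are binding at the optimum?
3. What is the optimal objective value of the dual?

1. (0, 0), (4, 0), (0, 4)
2. C4, u ≥ 0
3. -36 (by strong duality, equal to the primal optimum)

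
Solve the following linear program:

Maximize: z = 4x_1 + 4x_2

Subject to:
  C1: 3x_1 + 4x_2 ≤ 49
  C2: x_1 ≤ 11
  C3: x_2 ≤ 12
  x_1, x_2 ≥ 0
x_1 = 11, x_2 = 4, z = 60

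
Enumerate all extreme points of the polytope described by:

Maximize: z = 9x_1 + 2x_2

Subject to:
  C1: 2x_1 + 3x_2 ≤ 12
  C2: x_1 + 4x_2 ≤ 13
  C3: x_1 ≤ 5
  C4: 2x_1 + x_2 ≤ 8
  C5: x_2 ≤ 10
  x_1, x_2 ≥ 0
Each vertex is the intersection of two constraint boundaries that also satisfies all remaining constraints:
  x_1 = 0 and x_2 = 0 → (0, 0)
  2x_1 + x_2 = 8 and x_2 = 0 → (4, 0)
  2x_1 + 3x_2 = 12 and 2x_1 + x_2 = 8 → (3, 2)
  2x_1 + 3x_2 = 12 and x_1 + 4x_2 = 13 → (1.8, 2.8)
  x_1 + 4x_2 = 13 and x_1 = 0 → (0, 3.25)

Vertices: (0, 0), (4, 0), (3, 2), (1.8, 2.8), (0, 3.25)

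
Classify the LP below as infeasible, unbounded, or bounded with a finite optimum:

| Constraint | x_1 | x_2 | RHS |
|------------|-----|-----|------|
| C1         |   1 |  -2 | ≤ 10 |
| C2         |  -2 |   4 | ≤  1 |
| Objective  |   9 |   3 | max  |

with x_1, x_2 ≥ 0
Feasible point: (0, 0) satisfies every constraint, so the LP is feasible.
Direction d = (2, 1): for each constraint row a, a·d ≤ 0 —
  (1)(2) + (-2)(1) = 0 ≤ 0
  (-2)(2) + (4)(1) = 0 ≤ 0
and d ≥ 0, so (0, 0) + t·d stays feasible for every t ≥ 0. Along this ray z = 9x_1 + 3x_2 changes by 21 per unit t, so z → +∞.

The LP is unbounded; z can be made arbitrarily large.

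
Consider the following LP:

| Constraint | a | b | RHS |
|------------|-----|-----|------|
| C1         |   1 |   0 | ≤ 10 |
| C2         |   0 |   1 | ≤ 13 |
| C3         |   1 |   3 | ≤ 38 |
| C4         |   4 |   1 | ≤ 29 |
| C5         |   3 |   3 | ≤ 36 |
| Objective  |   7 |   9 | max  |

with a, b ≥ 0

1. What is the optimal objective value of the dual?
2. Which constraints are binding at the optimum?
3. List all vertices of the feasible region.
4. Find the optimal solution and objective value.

1. 108 (by strong duality, equal to the primal optimum)
2. C5, a ≥ 0
3. (0, 0), (7.25, 0), (5.667, 6.333), (0, 12)
4. a = 0, b = 12, z = 108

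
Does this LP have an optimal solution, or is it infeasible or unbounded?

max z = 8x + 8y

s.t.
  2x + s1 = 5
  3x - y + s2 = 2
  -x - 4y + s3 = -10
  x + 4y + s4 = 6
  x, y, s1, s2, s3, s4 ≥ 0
The row x + 4y + s4 = 6 with s4 ≥ 0 requires x + 4y ≤ 6, while the row -x - 4y + s3 = -10 with s3 ≥ 0 is equivalent to x + 4y ≥ 10. Together they would need 10 ≤ x + 4y ≤ 6, which is impossible since 10 > 6. No point satisfies all constraints.

Infeasible — the constraint set is empty.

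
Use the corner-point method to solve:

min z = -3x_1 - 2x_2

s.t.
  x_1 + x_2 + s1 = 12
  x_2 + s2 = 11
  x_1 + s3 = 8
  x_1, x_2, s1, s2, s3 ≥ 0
Each vertex is the intersection of two constraint boundaries that also satisfies all remaining constraints:
  x_1 = 0 and x_2 = 0 → (0, 0)
  x_1 = 8 and x_2 = 0 → (8, 0)
  x_1 + x_2 = 12 and x_1 = 8 → (8, 4)
  x_1 + x_2 = 12 and x_2 = 11 → (1, 11)
  x_2 = 11 and x_1 = 0 → (0, 11)

Evaluating z = -3x_1 - 2x_2 at each vertex:
  (0, 0): z = 0
  (8, 0): z = -24
  (8, 4): z = -32
  (1, 11): z = -25
  (0, 11): z = -22

The minimum is at (8, 4) with z = -32.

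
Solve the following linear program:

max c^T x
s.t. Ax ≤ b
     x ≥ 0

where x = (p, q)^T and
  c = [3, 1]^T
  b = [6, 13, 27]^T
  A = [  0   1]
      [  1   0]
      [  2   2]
Each vertex is the intersection of two constraint boundaries that also satisfies all remaining constraints:
  p = 0 and q = 0 → (0, 0)
  p = 13 and q = 0 → (13, 0)
  p = 13 and 2p + 2q = 27 → (13, 0.5)
  q = 6 and 2p + 2q = 27 → (7.5, 6)
  q = 6 and p = 0 → (0, 6)

Evaluating z = 3p + q at each vertex:
  (0, 0): z = 0
  (13, 0): z = 39
  (13, 0.5): z = 39.5
  (7.5, 6): z = 28.5
  (0, 6): z = 6

The maximum is at (13, 0.5) with z = 39.5.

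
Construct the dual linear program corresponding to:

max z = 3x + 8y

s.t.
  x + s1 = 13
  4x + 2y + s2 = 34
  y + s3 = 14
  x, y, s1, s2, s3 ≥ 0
Minimize: z = 13y1 + 34y2 + 14y3

Subject to:
  C1: -y1 - 4y2 ≤ -3
  C2: -2y2 - y3 ≤ -8
  y1, y2, y3 ≥ 0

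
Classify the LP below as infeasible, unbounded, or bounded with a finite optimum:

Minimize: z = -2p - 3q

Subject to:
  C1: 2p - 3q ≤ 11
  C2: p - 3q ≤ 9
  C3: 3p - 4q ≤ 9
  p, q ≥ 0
Feasible point: (0, 0) satisfies every constraint, so the LP is feasible.
Direction d = (0, 1): for each constraint row a, a·d ≤ 0 —
  (2)(0) + (-3)(1) = -3 ≤ 0
  (1)(0) + (-3)(1) = -3 ≤ 0
  (3)(0) + (-4)(1) = -4 ≤ 0
and d ≥ 0, so (0, 0) + t·d stays feasible for every t ≥ 0. Along this ray z = -2p - 3q changes by -3 per unit t, so z → −∞.

Unbounded — the objective can decrease without bound over the feasible region.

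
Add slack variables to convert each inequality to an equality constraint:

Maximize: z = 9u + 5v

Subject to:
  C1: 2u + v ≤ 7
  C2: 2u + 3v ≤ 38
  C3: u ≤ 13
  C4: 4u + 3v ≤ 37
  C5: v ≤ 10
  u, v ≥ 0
max z = 9u + 5v

s.t.
  2u + v + s1 = 7
  2u + 3v + s2 = 38
  u + s3 = 13
  4u + 3v + s4 = 37
  v + s5 = 10
  u, v, s1, s2, s3, s4, s5 ≥ 0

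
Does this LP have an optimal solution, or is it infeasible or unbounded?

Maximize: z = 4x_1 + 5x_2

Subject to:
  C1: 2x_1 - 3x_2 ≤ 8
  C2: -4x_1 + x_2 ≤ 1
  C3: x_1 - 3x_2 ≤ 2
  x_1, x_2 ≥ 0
Feasible point: (0, 0) satisfies every constraint, so the LP is feasible.
Direction d = (1, 1): for each constraint row a, a·d ≤ 0 —
  (2)(1) + (-3)(1) = -1 ≤ 0
  (-4)(1) + (1)(1) = -3 ≤ 0
  (1)(1) + (-3)(1) = -2 ≤ 0
and d ≥ 0, so (0, 0) + t·d stays feasible for every t ≥ 0. Along this ray z = 4x_1 + 5x_2 changes by 9 per unit t, so z → +∞.

Unbounded: there is a feasible ray along which z → +∞.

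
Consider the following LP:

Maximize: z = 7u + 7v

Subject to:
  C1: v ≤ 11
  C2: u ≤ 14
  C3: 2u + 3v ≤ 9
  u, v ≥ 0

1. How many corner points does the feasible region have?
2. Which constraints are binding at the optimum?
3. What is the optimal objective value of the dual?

1. 3
2. C3, v ≥ 0
3. 31.5 (by strong duality, equal to the primal optimum)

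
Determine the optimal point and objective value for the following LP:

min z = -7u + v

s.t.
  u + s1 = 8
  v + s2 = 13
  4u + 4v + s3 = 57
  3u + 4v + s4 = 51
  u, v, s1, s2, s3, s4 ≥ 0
u = 8, v = 0, z = -56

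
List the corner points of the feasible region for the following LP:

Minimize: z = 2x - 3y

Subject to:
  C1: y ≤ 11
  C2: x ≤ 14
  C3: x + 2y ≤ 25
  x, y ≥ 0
Each vertex is the intersection of two constraint boundaries that also satisfies all remaining constraints:
  x = 0 and y = 0 → (0, 0)
  x = 14 and y = 0 → (14, 0)
  x = 14 and x + 2y = 25 → (14, 5.5)
  y = 11 and x + 2y = 25 → (3, 11)
  y = 11 and x = 0 → (0, 11)

Vertices: (0, 0), (14, 0), (14, 5.5), (3, 11), (0, 11)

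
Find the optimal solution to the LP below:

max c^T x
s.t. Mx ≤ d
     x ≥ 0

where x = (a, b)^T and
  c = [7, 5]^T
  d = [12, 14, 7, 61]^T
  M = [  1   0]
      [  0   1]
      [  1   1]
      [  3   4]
Each vertex is the intersection of two constraint boundaries that also satisfies all remaining constraints:
  a = 0 and b = 0 → (0, 0)
  a + b = 7 and b = 0 → (7, 0)
  a + b = 7 and a = 0 → (0, 7)

Evaluating z = 7a + 5b at each vertex:
  (0, 0): z = 0
  (7, 0): z = 49
  (0, 7): z = 35

The maximum is at (7, 0) with z = 49.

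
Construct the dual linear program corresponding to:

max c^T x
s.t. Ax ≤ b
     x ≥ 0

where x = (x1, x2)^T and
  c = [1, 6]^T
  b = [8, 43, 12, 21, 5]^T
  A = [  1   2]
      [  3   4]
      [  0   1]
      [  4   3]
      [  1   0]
Minimize: z = 8y1 + 43y2 + 12y3 + 21y4 + 5y5

Subject to:
  C1: -y1 - 3y2 - 4y4 - y5 ≤ -1
  C2: -2y1 - 4y2 - y3 - 3y4 ≤ -6
  y1, y2, y3, y4, y5 ≥ 0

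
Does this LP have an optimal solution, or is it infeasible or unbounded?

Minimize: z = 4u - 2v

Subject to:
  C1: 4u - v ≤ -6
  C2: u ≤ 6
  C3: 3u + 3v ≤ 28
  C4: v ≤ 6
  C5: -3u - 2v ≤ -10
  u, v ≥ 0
The point (0, 6) satisfies every constraint, so the LP is feasible; the constraints give u ≤ 6 and v ≤ 6, which with u, v ≥ 0 keep the feasible region inside a bounded box. A feasible, bounded LP attains a finite optimum at a vertex.

Evaluating z = 4u - 2v at each vertex:
  (0, 6): z = -12

Bounded optimum: z* = -12 at (0, 6).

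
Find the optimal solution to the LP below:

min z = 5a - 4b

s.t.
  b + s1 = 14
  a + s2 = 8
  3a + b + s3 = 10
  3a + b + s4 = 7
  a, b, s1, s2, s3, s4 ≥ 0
Each vertex is the intersection of two constraint boundaries that also satisfies all remaining constraints:
  a = 0 and b = 0 → (0, 0)
  3a + b = 7 and b = 0 → (2.333, 0)
  3a + b = 7 and a = 0 → (0, 7)

Evaluating z = 5a - 4b at each vertex:
  (0, 0): z = 0
  (2.333, 0): z = 11.67
  (0, 7): z = -28

The minimum is at (0, 7) with z = -28.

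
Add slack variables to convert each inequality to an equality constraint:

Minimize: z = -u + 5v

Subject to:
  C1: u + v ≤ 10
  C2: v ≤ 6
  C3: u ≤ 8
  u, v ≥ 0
min z = -u + 5v

s.t.
  u + v + s1 = 10
  v + s2 = 6
  u + s3 = 8
  u, v, s1, s2, s3 ≥ 0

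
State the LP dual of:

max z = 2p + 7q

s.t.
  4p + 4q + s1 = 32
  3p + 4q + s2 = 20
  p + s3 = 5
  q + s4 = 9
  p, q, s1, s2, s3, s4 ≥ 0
Minimize: z = 32y1 + 20y2 + 5y3 + 9y4

Subject to:
  C1: -4y1 - 3y2 - y3 ≤ -2
  C2: -4y1 - 4y2 - y4 ≤ -7
  y1, y2, y3, y4 ≥ 0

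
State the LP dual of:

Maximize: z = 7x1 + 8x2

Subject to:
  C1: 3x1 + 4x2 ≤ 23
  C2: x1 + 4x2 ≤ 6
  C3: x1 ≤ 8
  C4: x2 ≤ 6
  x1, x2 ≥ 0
Minimize: z = 23y1 + 6y2 + 8y3 + 6y4

Subject to:
  C1: -3y1 - y2 - y3 ≤ -7
  C2: -4y1 - 4y2 - y4 ≤ -8
  y1, y2, y3, y4 ≥ 0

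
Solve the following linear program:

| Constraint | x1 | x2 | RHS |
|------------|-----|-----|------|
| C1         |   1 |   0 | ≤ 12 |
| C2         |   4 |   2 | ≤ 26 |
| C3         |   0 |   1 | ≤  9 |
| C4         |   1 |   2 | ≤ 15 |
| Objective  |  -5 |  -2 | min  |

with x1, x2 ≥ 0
Each vertex is the intersection of two constraint boundaries that also satisfies all remaining constraints:
  x1 = 0 and x2 = 0 → (0, 0)
  4x1 + 2x2 = 26 and x2 = 0 → (6.5, 0)
  4x1 + 2x2 = 26 and x1 + 2x2 = 15 → (3.667, 5.667)
  x1 + 2x2 = 15 and x1 = 0 → (0, 7.5)

Evaluating z = -5x1 - 2x2 at each vertex:
  (0, 0): z = 0
  (6.5, 0): z = -32.5
  (3.667, 5.667): z = -29.67
  (0, 7.5): z = -15

The minimum is at (6.5, 0) with z = -32.5.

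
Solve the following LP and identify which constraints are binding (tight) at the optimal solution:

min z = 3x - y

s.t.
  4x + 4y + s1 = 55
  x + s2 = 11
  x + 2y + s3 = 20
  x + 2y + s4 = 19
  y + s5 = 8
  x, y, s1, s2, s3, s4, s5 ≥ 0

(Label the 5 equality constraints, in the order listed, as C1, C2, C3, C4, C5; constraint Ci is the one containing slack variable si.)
Optimal: x = 0, y = 8
Slack at optimum:
  C1: slack = 23
  C2: slack = 11
  C3: slack = 4
  C4: slack = 3
  C5: slack = 0 (binding)
  x ≥ 0: x = 0 (binding)
  y ≥ 0: y = 8
Binding constraints: C5, x ≥ 0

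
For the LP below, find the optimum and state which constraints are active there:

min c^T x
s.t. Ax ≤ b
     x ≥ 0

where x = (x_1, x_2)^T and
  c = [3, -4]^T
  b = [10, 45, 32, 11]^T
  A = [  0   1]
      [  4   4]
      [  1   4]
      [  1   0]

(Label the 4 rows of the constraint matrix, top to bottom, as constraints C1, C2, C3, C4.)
Optimal: x_1 = 0, x_2 = 8
Slack at optimum:
  C1: slack = 2
  C2: slack = 13
  C3: slack = 0 (binding)
  C4: slack = 11
  x_1 ≥ 0: x_1 = 0 (binding)
  x_2 ≥ 0: x_2 = 8
Binding constraints: C3, x_1 ≥ 0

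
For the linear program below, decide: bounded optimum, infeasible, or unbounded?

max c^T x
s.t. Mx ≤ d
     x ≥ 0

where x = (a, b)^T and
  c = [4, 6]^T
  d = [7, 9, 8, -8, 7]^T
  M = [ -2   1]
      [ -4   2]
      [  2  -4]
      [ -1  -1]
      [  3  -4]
Feasible point: (2, 6) satisfies every constraint, so the LP is feasible.
Direction d = (1, 1): for each constraint row a, a·d ≤ 0 —
  (-2)(1) + (1)(1) = -1 ≤ 0
  (-4)(1) + (2)(1) = -2 ≤ 0
  (2)(1) + (-4)(1) = -2 ≤ 0
  (-1)(1) + (-1)(1) = -2 ≤ 0
  (3)(1) + (-4)(1) = -1 ≤ 0
and d ≥ 0, so (2, 6) + t·d stays feasible for every t ≥ 0. Along this ray z = 4a + 6b changes by 10 per unit t, so z → +∞.

Unbounded — the objective can increase without bound over the feasible region.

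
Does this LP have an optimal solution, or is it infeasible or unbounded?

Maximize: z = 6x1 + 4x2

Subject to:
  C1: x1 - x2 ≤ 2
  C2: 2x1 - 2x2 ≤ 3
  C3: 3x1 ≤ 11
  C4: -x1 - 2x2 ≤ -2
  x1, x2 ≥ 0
Feasible point: (0, 1) satisfies every constraint, so the LP is feasible.
Direction d = (0, 1): for each constraint row a, a·d ≤ 0 —
  (1)(0) + (-1)(1) = -1 ≤ 0
  (2)(0) + (-2)(1) = -2 ≤ 0
  (3)(0) + (0)(1) = 0 ≤ 0
  (-1)(0) + (-2)(1) = -2 ≤ 0
and d ≥ 0, so (0, 1) + t·d stays feasible for every t ≥ 0. Along this ray z = 6x1 + 4x2 changes by 4 per unit t, so z → +∞.

Unbounded: there is a feasible ray along which z → +∞.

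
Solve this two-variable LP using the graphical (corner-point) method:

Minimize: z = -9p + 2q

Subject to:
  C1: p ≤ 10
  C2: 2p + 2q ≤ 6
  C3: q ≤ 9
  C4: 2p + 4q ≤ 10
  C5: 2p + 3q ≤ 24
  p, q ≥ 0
Each vertex is the intersection of two constraint boundaries that also satisfies all remaining constraints:
  p = 0 and q = 0 → (0, 0)
  2p + 2q = 6 and q = 0 → (3, 0)
  2p + 2q = 6 and 2p + 4q = 10 → (1, 2)
  2p + 4q = 10 and p = 0 → (0, 2.5)

Evaluating z = -9p + 2q at each vertex:
  (0, 0): z = 0
  (3, 0): z = -27
  (1, 2): z = -5
  (0, 2.5): z = 5

The minimum is at (3, 0) with z = -27.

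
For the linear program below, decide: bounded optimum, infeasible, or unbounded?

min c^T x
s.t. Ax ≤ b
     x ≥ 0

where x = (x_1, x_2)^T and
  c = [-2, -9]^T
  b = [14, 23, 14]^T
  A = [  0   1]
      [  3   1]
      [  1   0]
The point (3, 14) satisfies every constraint, so the LP is feasible; the constraints give x_1 ≤ 14 and x_2 ≤ 14, which with x_1, x_2 ≥ 0 keep the feasible region inside a bounded box. A feasible, bounded LP attains a finite optimum at a vertex.

Evaluating z = -2x_1 - 9x_2 at each vertex:
  (0, 0): z = 0
  (7.667, 0): z = -15.33
  (3, 14): z = -132
  (0, 14): z = -126

Bounded optimum: z* = -132 at (3, 14).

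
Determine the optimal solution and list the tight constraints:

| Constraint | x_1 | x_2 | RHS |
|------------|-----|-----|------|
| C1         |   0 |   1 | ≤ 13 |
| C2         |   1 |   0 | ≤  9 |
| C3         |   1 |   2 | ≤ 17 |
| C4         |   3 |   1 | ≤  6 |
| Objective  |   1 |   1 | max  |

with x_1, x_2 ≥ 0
Optimal: x_1 = 0, x_2 = 6
Slack at optimum:
  C1: slack = 7
  C2: slack = 9
  C3: slack = 5
  C4: slack = 0 (binding)
  x_1 ≥ 0: x_1 = 0 (binding)
  x_2 ≥ 0: x_2 = 6
Binding constraints: C4, x_1 ≥ 0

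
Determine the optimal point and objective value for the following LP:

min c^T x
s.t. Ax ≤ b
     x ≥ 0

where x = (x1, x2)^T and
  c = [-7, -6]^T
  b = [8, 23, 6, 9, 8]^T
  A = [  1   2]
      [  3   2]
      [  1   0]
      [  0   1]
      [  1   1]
Each vertex is the intersection of two constraint boundaries that also satisfies all remaining constraints:
  x1 = 0 and x2 = 0 → (0, 0)
  x1 = 6 and x2 = 0 → (6, 0)
  x1 + 2x2 = 8 and x1 = 6 → (6, 1)
  x1 + 2x2 = 8 and x1 = 0 → (0, 4)

Evaluating z = -7x1 - 6x2 at each vertex:
  (0, 0): z = 0
  (6, 0): z = -42
  (6, 1): z = -48
  (0, 4): z = -24

The minimum is at (6, 1) with z = -48.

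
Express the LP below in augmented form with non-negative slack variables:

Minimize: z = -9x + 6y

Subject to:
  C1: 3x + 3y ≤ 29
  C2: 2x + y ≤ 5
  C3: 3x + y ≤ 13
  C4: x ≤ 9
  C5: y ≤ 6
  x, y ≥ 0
min z = -9x + 6y

s.t.
  3x + 3y + s1 = 29
  2x + y + s2 = 5
  3x + y + s3 = 13
  x + s4 = 9
  y + s5 = 6
  x, y, s1, s2, s3, s4, s5 ≥ 0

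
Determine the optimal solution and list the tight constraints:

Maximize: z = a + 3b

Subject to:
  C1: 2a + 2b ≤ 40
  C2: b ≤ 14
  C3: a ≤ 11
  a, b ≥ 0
Optimal: a = 6, b = 14
Slack at optimum:
  C1: slack = 0 (binding)
  C2: slack = 0 (binding)
  C3: slack = 5
  a ≥ 0: a = 6
  b ≥ 0: b = 14
Binding constraints: C1, C2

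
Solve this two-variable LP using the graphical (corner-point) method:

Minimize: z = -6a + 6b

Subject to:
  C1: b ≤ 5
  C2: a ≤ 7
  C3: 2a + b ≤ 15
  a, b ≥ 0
Each vertex is the intersection of two constraint boundaries that also satisfies all remaining constraints:
  a = 0 and b = 0 → (0, 0)
  a = 7 and b = 0 → (7, 0)
  a = 7 and 2a + b = 15 → (7, 1)
  b = 5 and 2a + b = 15 → (5, 5)
  b = 5 and a = 0 → (0, 5)

Evaluating z = -6a + 6b at each vertex:
  (0, 0): z = 0
  (7, 0): z = -42
  (7, 1): z = -36
  (5, 5): z = 0
  (0, 5): z = 30

The minimum is at (7, 0) with z = -42.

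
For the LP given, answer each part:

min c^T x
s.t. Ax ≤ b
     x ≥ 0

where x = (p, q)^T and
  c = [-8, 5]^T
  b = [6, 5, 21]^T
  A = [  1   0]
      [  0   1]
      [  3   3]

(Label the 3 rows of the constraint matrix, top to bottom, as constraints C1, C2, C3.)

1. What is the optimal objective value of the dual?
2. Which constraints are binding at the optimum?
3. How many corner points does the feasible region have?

1. -48 (by strong duality, equal to the primal optimum)
2. C1, q ≥ 0
3. 5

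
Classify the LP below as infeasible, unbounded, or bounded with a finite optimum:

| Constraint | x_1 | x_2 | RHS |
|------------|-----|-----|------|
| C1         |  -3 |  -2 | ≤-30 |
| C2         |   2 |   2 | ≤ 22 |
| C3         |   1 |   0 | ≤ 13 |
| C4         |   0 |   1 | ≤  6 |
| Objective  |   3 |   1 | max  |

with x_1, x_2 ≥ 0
The point (11, 0) satisfies every constraint, so the LP is feasible; the constraints give x_1 ≤ 13 and x_2 ≤ 6, which with x_1, x_2 ≥ 0 keep the feasible region inside a bounded box. A feasible, bounded LP attains a finite optimum at a vertex.

Feasible with finite optimum z* = 33 at (11, 0).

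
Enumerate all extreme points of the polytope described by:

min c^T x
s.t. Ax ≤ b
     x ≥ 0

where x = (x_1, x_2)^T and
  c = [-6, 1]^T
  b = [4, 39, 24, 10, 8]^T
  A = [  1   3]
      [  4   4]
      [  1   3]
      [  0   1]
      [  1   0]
Each vertex is the intersection of two constraint boundaries that also satisfies all remaining constraints:
  x_1 = 0 and x_2 = 0 → (0, 0)
  x_1 + 3x_2 = 4 and x_2 = 0 → (4, 0)
  x_1 + 3x_2 = 4 and x_1 = 0 → (0, 1.333)

Vertices: (0, 0), (4, 0), (0, 1.333)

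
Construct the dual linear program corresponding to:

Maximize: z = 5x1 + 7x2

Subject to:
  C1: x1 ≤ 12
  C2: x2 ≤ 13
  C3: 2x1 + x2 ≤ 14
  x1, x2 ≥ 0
Minimize: z = 12y1 + 13y2 + 14y3

Subject to:
  C1: -y1 - 2y3 ≤ -5
  C2: -y2 - y3 ≤ -7
  y1, y2, y3 ≥ 0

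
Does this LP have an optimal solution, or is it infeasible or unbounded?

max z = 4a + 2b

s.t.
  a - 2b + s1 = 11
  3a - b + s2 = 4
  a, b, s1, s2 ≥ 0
Feasible point: (0, 0) satisfies every constraint, so the LP is feasible.
Direction d = (0, 1): for each constraint row a, a·d ≤ 0 —
  (1)(0) + (-2)(1) = -2 ≤ 0
  (3)(0) + (-1)(1) = -1 ≤ 0
and d ≥ 0, so (0, 0) + t·d stays feasible for every t ≥ 0. Along this ray z = 4a + 2b changes by 2 per unit t, so z → +∞.

Unbounded: there is a feasible ray along which z → +∞.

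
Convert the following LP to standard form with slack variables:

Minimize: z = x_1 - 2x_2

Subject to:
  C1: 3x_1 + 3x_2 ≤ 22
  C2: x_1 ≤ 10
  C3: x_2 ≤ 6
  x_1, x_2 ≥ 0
min z = x_1 - 2x_2

s.t.
  3x_1 + 3x_2 + s1 = 22
  x_1 + s2 = 10
  x_2 + s3 = 6
  x_1, x_2, s1, s2, s3 ≥ 0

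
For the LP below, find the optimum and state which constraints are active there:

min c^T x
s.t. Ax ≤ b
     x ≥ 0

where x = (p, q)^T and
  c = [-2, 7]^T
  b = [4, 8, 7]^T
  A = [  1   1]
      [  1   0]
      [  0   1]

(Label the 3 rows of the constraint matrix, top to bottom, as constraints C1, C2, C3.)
Optimal: p = 4, q = 0
Binding: C1, q ≥ 0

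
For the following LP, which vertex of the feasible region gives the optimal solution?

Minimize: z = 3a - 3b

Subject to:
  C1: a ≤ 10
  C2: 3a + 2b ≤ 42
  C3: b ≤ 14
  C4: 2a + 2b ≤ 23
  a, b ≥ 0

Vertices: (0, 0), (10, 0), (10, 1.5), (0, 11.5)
Evaluating z = 3a - 3b at each vertex:
  (0, 0): z = 0
  (10, 0): z = 30
  (10, 1.5): z = 25.5
  (0, 11.5): z = -34.5

The smallest value is z = -34.5, attained at (0, 11.5).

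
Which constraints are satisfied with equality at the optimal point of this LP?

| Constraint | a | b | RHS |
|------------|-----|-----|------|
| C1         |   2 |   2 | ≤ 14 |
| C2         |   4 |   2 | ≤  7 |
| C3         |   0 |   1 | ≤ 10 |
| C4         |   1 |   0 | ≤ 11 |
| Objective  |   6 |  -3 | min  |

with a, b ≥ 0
Optimal: a = 0, b = 3.5
Slack at optimum:
  C1: slack = 7
  C2: slack = 0 (binding)
  C3: slack = 6.5
  C4: slack = 11
  a ≥ 0: a = 0 (binding)
  b ≥ 0: b = 3.5
Binding constraints: C2, a ≥ 0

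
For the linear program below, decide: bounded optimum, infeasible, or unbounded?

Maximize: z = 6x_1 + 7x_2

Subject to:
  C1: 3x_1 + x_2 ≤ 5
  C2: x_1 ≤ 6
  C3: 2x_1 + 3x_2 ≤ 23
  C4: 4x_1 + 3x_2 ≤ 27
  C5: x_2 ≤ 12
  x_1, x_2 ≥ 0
The point (0, 5) satisfies every constraint, so the LP is feasible; the constraints give x_1 ≤ 6 and x_2 ≤ 12, which with x_1, x_2 ≥ 0 keep the feasible region inside a bounded box. A feasible, bounded LP attains a finite optimum at a vertex.

Feasible with finite optimum z* = 35 at (0, 5).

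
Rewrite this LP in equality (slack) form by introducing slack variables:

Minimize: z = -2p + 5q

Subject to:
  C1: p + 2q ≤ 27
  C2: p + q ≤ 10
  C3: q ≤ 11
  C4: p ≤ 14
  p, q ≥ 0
min z = -2p + 5q

s.t.
  p + 2q + s1 = 27
  p + q + s2 = 10
  q + s3 = 11
  p + s4 = 14
  p, q, s1, s2, s3, s4 ≥ 0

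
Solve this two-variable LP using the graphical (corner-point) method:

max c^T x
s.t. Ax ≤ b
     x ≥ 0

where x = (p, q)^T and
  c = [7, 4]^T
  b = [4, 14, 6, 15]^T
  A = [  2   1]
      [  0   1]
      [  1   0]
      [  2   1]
p = 0, q = 4, z = 16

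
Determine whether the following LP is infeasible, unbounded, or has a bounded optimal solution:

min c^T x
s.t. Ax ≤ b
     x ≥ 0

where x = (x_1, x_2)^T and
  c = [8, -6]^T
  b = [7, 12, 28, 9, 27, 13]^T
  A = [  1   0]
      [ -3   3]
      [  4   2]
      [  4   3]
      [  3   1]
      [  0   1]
The point (0, 3) satisfies every constraint, so the LP is feasible; the constraints give x_1 ≤ 7 and x_2 ≤ 13, which with x_1, x_2 ≥ 0 keep the feasible region inside a bounded box. A feasible, bounded LP attains a finite optimum at a vertex.

Evaluating z = 8x_1 - 6x_2 at each vertex:
  (0, 0): z = 0
  (2.25, 0): z = 18
  (0, 3): z = -18

The LP has an optimal solution: (0, 3) with z = -18.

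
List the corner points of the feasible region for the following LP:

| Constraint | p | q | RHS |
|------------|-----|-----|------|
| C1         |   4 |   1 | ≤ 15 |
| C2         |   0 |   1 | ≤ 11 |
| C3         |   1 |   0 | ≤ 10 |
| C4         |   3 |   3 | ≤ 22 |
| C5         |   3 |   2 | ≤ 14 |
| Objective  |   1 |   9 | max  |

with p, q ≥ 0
Each vertex is the intersection of two constraint boundaries that also satisfies all remaining constraints:
  p = 0 and q = 0 → (0, 0)
  4p + q = 15 and q = 0 → (3.75, 0)
  4p + q = 15 and 3p + 2q = 14 → (3.2, 2.2)
  3p + 2q = 14 and p = 0 → (0, 7)

Vertices: (0, 0), (3.75, 0), (3.2, 2.2), (0, 7)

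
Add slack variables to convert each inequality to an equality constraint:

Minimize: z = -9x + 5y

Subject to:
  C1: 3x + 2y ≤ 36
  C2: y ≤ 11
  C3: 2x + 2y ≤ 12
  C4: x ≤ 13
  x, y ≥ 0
min z = -9x + 5y

s.t.
  3x + 2y + s1 = 36
  y + s2 = 11
  2x + 2y + s3 = 12
  x + s4 = 13
  x, y, s1, s2, s3, s4 ≥ 0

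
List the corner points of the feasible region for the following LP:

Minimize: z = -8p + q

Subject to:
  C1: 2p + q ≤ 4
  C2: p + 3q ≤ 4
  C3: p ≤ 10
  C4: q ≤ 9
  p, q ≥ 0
Each vertex is the intersection of two constraint boundaries that also satisfies all remaining constraints:
  p = 0 and q = 0 → (0, 0)
  2p + q = 4 and q = 0 → (2, 0)
  2p + q = 4 and p + 3q = 4 → (1.6, 0.8)
  p + 3q = 4 and p = 0 → (0, 1.333)

Vertices: (0, 0), (2, 0), (1.6, 0.8), (0, 1.333)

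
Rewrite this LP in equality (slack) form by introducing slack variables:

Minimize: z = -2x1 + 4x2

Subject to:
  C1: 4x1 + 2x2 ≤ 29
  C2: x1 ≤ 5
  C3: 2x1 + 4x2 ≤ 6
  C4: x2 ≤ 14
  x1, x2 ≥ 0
min z = -2x1 + 4x2

s.t.
  4x1 + 2x2 + s1 = 29
  x1 + s2 = 5
  2x1 + 4x2 + s3 = 6
  x2 + s4 = 14
  x1, x2, s1, s2, s3, s4 ≥ 0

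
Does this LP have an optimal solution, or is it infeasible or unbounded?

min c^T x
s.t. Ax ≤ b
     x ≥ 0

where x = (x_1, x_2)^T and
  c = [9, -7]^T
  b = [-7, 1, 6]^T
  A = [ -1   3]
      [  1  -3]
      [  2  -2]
One constraint requires x_1 - 3x_2 ≤ 1, while the constraint -x_1 + 3x_2 ≤ -7 is equivalent to x_1 - 3x_2 ≥ 7. Together they would need 7 ≤ x_1 - 3x_2 ≤ 1, which is impossible since 7 > 1. No point satisfies all constraints.

The feasible region is empty; the LP is infeasible.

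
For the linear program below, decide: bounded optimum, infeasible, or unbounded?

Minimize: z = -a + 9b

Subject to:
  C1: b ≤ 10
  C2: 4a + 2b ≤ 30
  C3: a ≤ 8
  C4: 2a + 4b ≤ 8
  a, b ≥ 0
The point (4, 0) satisfies every constraint, so the LP is feasible; the constraints give a ≤ 8 and b ≤ 10, which with a, b ≥ 0 keep the feasible region inside a bounded box. A feasible, bounded LP attains a finite optimum at a vertex.

Evaluating z = -a + 9b at each vertex:
  (0, 0): z = 0
  (4, 0): z = -4
  (0, 2): z = 18

Bounded optimum: z* = -4 at (4, 0).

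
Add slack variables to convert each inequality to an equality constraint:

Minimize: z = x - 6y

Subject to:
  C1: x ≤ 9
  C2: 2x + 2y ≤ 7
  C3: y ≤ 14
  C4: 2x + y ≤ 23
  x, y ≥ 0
min z = x - 6y

s.t.
  x + s1 = 9
  2x + 2y + s2 = 7
  y + s3 = 14
  2x + y + s4 = 23
  x, y, s1, s2, s3, s4 ≥ 0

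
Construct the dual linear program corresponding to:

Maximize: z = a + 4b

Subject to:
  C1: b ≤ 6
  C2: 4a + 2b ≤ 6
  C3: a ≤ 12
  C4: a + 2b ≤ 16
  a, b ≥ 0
Minimize: z = 6y1 + 6y2 + 12y3 + 16y4

Subject to:
  C1: -4y2 - y3 - y4 ≤ -1
  C2: -y1 - 2y2 - 2y4 ≤ -4
  y1, y2, y3, y4 ≥ 0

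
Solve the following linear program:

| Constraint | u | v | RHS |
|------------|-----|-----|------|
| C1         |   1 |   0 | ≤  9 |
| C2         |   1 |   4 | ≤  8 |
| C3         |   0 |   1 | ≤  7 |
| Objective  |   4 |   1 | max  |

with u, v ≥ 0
u = 8, v = 0, z = 32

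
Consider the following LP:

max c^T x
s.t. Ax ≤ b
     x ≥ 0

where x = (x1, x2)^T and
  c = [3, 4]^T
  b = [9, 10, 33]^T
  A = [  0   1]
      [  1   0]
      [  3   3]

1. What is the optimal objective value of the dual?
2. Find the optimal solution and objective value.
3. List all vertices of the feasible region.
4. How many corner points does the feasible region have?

1. 42 (by strong duality, equal to the primal optimum)
2. x1 = 2, x2 = 9, z = 42
3. (0, 0), (10, 0), (10, 1), (2, 9), (0, 9)
4. 5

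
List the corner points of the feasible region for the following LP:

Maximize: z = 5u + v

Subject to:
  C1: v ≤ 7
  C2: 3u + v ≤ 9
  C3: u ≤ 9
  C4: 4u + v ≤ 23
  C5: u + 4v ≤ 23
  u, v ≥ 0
Each vertex is the intersection of two constraint boundaries that also satisfies all remaining constraints:
  u = 0 and v = 0 → (0, 0)
  3u + v = 9 and v = 0 → (3, 0)
  3u + v = 9 and u + 4v = 23 → (1.182, 5.455)
  u + 4v = 23 and u = 0 → (0, 5.75)

Vertices: (0, 0), (3, 0), (1.182, 5.455), (0, 5.75)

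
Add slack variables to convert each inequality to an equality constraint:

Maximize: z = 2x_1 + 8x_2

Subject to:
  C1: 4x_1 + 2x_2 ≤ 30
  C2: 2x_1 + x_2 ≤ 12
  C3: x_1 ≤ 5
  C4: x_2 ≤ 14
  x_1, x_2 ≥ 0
max z = 2x_1 + 8x_2

s.t.
  4x_1 + 2x_2 + s1 = 30
  2x_1 + x_2 + s2 = 12
  x_1 + s3 = 5
  x_2 + s4 = 14
  x_1, x_2, s1, s2, s3, s4 ≥ 0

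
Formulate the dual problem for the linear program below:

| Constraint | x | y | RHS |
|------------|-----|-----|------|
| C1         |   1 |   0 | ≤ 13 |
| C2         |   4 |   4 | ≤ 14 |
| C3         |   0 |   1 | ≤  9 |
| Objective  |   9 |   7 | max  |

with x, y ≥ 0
Minimize: z = 13y1 + 14y2 + 9y3

Subject to:
  C1: -y1 - 4y2 ≤ -9
  C2: -4y2 - y3 ≤ -7
  y1, y2, y3 ≥ 0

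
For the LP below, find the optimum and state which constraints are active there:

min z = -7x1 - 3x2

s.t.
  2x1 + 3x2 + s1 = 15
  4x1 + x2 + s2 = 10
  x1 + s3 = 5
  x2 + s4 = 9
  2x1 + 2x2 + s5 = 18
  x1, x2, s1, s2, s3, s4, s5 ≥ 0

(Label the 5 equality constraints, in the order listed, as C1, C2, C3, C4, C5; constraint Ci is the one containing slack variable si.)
Optimal: x1 = 1.5, x2 = 4
Slack at optimum:
  C1: slack = 0 (binding)
  C2: slack = 0 (binding)
  C3: slack = 3.5
  C4: slack = 5
  C5: slack = 7
  x1 ≥ 0: x1 = 1.5
  x2 ≥ 0: x2 = 4
Binding constraints: C1, C2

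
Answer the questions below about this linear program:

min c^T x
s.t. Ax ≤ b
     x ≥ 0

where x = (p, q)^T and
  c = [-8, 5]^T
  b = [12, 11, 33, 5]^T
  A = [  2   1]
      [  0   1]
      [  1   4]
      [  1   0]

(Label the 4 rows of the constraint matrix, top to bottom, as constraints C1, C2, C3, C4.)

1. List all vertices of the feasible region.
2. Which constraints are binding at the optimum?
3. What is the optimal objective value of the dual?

1. (0, 0), (5, 0), (5, 2), (2.143, 7.714), (0, 8.25)
2. C4, q ≥ 0
3. -40 (by strong duality, equal to the primal optimum)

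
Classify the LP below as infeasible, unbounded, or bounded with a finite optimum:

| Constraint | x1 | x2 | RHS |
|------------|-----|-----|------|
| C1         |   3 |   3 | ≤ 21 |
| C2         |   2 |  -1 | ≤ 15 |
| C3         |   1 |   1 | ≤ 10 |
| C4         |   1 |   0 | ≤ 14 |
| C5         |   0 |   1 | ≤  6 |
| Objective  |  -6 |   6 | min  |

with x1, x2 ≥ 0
The point (7, 0) satisfies every constraint, so the LP is feasible; the constraints give x1 ≤ 14 and x2 ≤ 6, which with x1, x2 ≥ 0 keep the feasible region inside a bounded box. A feasible, bounded LP attains a finite optimum at a vertex.

Feasible with finite optimum z* = -42 at (7, 0).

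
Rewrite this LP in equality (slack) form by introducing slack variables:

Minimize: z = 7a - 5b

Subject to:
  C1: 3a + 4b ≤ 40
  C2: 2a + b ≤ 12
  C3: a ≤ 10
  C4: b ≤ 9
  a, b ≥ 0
min z = 7a - 5b

s.t.
  3a + 4b + s1 = 40
  2a + b + s2 = 12
  a + s3 = 10
  b + s4 = 9
  a, b, s1, s2, s3, s4 ≥ 0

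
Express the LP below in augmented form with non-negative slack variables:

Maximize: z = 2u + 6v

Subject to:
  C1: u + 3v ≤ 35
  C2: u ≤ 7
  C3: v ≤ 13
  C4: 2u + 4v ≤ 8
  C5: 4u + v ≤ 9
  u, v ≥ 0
max z = 2u + 6v

s.t.
  u + 3v + s1 = 35
  u + s2 = 7
  v + s3 = 13
  2u + 4v + s4 = 8
  4u + v + s5 = 9
  u, v, s1, s2, s3, s4, s5 ≥ 0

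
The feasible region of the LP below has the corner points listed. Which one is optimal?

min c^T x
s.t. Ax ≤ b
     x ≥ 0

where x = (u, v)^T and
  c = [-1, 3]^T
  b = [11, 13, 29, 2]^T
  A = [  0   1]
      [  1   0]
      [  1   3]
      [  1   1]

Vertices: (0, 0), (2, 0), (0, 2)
(2, 0) with z = -2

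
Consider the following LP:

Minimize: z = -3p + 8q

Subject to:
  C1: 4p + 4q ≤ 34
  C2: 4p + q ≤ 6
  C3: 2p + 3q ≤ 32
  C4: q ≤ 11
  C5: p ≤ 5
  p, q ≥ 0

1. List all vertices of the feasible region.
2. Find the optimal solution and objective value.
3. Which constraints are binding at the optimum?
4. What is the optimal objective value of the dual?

1. (0, 0), (1.5, 0), (0, 6)
2. p = 1.5, q = 0, z = -4.5
3. C2, q ≥ 0
4. -4.5 (by strong duality, equal to the primal optimum)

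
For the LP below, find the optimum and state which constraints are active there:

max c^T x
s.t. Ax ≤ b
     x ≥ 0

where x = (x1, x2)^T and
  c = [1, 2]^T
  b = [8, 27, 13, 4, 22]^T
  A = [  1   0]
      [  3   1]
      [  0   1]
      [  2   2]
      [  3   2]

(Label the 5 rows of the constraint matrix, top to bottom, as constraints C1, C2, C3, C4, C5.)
Optimal: x1 = 0, x2 = 2
Binding: C4, x1 ≥ 0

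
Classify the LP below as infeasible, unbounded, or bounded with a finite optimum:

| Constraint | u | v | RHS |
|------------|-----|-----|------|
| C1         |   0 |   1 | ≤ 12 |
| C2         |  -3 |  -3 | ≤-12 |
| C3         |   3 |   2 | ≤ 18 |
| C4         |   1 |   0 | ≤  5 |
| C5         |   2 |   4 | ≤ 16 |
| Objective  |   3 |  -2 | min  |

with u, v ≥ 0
The point (0, 4) satisfies every constraint, so the LP is feasible; the constraints give u ≤ 5 and v ≤ 12, which with u, v ≥ 0 keep the feasible region inside a bounded box. A feasible, bounded LP attains a finite optimum at a vertex.

Evaluating z = 3u - 2v at each vertex:
  (4, 0): z = 12
  (5, 0): z = 15
  (5, 1.5): z = 12
  (0, 4): z = -8

The LP has an optimal solution: (0, 4) with z = -8.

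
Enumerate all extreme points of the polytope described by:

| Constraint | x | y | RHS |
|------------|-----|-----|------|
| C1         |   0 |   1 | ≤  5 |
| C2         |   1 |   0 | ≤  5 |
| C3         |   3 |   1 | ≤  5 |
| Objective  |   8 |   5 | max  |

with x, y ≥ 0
Each vertex is the intersection of two constraint boundaries that also satisfies all remaining constraints:
  x = 0 and y = 0 → (0, 0)
  3x + y = 5 and y = 0 → (1.667, 0)
  y = 5 and 3x + y = 5 → (0, 5)

Vertices: (0, 0), (1.667, 0), (0, 5)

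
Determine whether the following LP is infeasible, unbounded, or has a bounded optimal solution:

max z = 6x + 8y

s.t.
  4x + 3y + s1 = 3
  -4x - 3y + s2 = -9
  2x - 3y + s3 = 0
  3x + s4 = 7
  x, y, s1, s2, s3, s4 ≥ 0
The row 4x + 3y + s1 = 3 with s1 ≥ 0 requires 4x + 3y ≤ 3, while the row -4x - 3y + s2 = -9 with s2 ≥ 0 is equivalent to 4x + 3y ≥ 9. Together they would need 9 ≤ 4x + 3y ≤ 3, which is impossible since 9 > 3. No point satisfies all constraints.

The feasible region is empty; the LP is infeasible.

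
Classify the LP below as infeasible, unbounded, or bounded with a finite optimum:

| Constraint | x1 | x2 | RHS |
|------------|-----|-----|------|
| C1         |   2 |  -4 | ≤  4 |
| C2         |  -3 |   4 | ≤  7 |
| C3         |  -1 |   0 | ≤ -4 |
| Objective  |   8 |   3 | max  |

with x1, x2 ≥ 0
Feasible point: (4, 1) satisfies every constraint, so the LP is feasible.
Direction d = (2, 1): for each constraint row a, a·d ≤ 0 —
  (2)(2) + (-4)(1) = 0 ≤ 0
  (-3)(2) + (4)(1) = -2 ≤ 0
  (-1)(2) + (0)(1) = -2 ≤ 0
and d ≥ 0, so (4, 1) + t·d stays feasible for every t ≥ 0. Along this ray z = 8x1 + 3x2 changes by 19 per unit t, so z → +∞.

The LP is unbounded; z can be made arbitrarily large.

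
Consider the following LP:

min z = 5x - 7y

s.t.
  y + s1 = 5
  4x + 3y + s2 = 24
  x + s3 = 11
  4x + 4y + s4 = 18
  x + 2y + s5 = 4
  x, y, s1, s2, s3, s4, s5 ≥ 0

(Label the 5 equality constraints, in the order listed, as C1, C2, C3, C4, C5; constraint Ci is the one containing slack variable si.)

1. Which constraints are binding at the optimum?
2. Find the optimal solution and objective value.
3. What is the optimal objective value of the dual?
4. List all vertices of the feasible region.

1. C5, x ≥ 0
2. x = 0, y = 2, z = -14
3. -14 (by strong duality, equal to the primal optimum)
4. (0, 0), (4, 0), (0, 2)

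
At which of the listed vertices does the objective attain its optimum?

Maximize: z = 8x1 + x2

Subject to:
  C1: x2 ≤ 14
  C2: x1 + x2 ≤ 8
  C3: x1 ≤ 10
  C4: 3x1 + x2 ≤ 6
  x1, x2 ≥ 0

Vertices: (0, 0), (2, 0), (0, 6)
Evaluating z = 8x1 + x2 at each vertex:
  (0, 0): z = 0
  (2, 0): z = 16
  (0, 6): z = 6

The largest value is z = 16, attained at (2, 0).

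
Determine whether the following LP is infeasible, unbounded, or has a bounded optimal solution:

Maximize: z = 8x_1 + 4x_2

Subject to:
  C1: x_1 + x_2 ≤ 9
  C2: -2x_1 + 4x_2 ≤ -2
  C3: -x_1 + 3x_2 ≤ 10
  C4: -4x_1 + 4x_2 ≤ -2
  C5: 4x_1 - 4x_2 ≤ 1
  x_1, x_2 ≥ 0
C5 requires 4x_1 - 4x_2 ≤ 1, while C4 (-4x_1 + 4x_2 ≤ -2) is equivalent to 4x_1 - 4x_2 ≥ 2. Together they would need 2 ≤ 4x_1 - 4x_2 ≤ 1, which is impossible since 2 > 1. No point satisfies all constraints.

Infeasible — the constraint set is empty.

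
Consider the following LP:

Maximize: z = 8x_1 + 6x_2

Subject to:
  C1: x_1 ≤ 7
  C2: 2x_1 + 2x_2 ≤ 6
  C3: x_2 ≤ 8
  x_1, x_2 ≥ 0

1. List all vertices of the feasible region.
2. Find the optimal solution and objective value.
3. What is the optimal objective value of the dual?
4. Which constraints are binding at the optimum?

1. (0, 0), (3, 0), (0, 3)
2. x_1 = 3, x_2 = 0, z = 24
3. 24 (by strong duality, equal to the primal optimum)
4. C2, x_2 ≥ 0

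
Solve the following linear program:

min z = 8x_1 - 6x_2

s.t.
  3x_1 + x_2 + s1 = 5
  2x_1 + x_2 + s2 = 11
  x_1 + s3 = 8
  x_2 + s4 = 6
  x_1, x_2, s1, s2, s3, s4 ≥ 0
x_1 = 0, x_2 = 5, z = -30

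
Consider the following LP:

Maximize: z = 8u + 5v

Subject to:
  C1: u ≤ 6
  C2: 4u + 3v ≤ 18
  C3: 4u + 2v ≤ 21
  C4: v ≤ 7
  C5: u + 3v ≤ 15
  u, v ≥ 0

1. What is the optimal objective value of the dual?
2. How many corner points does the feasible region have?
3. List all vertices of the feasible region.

1. 36 (by strong duality, equal to the primal optimum)
2. 4
3. (0, 0), (4.5, 0), (1, 4.667), (0, 5)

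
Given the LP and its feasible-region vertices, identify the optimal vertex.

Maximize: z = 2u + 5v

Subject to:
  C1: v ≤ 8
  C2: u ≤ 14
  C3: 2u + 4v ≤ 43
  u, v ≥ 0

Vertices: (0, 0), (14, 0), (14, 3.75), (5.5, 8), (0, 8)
(5.5, 8) with z = 51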